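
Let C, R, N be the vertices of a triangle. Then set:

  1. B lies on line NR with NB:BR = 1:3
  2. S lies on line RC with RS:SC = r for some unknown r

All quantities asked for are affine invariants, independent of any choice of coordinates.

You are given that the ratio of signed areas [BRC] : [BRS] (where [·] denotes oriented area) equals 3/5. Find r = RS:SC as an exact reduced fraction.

Set C = (0, 0), R = (1, 0), N = (0, 1); any affine frame gives the same invariant.
1. B lies on line NR with NB:BR = 1:3 ⇒ B = (1/4, 3/4)
2. With RS:SC = r, write λ = r/(r+1) so S = R + λ·(C−R); S is affine-linear in λ
Every point depending on S is an affine combination of S and λ-independent points, so each such coordinate is linear in λ; the λ² term in each signed area is a multiple of (C−R)×(C−R) = 0, so 2·[BRC] and 2·[BRS] are each linear in λ. Evaluating at λ=0 and λ=1:
  2·[BRC] = -3/4,   2·[BRS] = -3/4·λ
So [BRC]:[BRS] = (-3/4) / (-3/4·λ). Setting this equal to 3/5:
  -3/4 = 3/5·(-3/4·λ)  ⇒  λ = 5/3
Then r = λ/(1−λ) = (5/3)/(-2/3) = -5/2. Check: with r = -5/2, S = (-2/3, 0) and [BRC]:[BRS] = 3/5 as required.

r = -5/2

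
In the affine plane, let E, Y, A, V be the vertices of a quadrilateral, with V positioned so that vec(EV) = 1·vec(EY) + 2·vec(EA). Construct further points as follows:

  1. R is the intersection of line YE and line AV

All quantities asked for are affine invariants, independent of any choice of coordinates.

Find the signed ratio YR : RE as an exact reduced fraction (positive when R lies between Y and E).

Assign E = (0, 0), Y = (1, 0), A = (0, 1), V = (1, 2) — the answer is frame-independent, so this choice is without loss of generality.
1. R is the intersection of line YE and line AV ⇒ R = (-1, 0)
R = Y + t·(E−Y) with t = 2, so YR:RE = t:(1−t) = 2:-1

YR:RE = -2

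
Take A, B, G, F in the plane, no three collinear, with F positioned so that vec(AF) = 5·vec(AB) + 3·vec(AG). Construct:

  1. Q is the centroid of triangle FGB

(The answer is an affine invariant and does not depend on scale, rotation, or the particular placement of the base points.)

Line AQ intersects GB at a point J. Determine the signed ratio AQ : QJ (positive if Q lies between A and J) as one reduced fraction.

Assign A = (0, 0), B = (1, 0), G = (0, 1), F = (5, 3) — the answer is frame-independent, so this choice is without loss of generality.
1. Q is the centroid of triangle FGB ⇒ Q = (2, 4/3)
line AQ meets GB at J = (3/5, 2/5)
Q = A + t·(J−A) with t = 10/3, so AQ:QJ = 10/3:-7/3

AQ:QJ = -10/7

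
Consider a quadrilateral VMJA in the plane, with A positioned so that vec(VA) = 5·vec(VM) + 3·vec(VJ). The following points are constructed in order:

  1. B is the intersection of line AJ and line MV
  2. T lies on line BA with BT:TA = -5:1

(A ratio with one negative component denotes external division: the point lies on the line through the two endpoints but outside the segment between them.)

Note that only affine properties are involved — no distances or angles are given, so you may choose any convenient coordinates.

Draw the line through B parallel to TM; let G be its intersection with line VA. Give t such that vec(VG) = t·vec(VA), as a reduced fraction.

t = -25/3

Assign V = (0, 0), M = (1, 0), J = (0, 1), A = (5, 3) — the answer is frame-independent, so this choice is without loss of generality.
1. B is the intersection of line AJ and line MV ⇒ B = (-5/2, 0)
2. T lies on line BA with BT:TA = -5:1 ⇒ T = (55/8, 15/4)
through B parallel to TM: direction (-47/8, -15/4); meets VA at G = (-125/3, -25)
G = V + t·(A−V) with t = -25/3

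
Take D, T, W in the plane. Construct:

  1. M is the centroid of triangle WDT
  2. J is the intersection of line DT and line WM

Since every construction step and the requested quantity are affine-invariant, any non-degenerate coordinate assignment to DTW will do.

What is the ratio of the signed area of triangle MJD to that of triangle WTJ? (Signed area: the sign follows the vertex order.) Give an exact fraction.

Assign D = (0, 0), T = (1, 0), W = (0, 1) — the answer is frame-independent, so this choice is without loss of generality.
1. M is the centroid of triangle WDT ⇒ M = (1/3, 1/3)
2. J is the intersection of line DT and line WM ⇒ J = (1/2, 0)
2·[MJD] = -1/6, 2·[WTJ] = -1/2
[MJD]:[WTJ] = -1/6:-1/2 = 1/3

[MJD]:[WTJ] = 1/3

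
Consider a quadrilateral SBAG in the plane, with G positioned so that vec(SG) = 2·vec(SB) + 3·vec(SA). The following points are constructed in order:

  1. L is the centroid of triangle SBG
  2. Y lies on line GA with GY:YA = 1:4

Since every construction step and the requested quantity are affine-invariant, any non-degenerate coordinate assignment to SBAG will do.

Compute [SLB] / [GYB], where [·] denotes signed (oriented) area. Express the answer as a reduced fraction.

Work in coordinates with S = (0, 0), B = (1, 0), A = (0, 1), G = (2, 3).
1. L is the centroid of triangle SBG ⇒ L = (1, 1)
2. Y lies on line GA with GY:YA = 1:4 ⇒ Y = (8/5, 13/5)
2·[SLB] = -1, 2·[GYB] = 4/5
[SLB]:[GYB] = -1:4/5 = -5/4

[SLB]:[GYB] = -5/4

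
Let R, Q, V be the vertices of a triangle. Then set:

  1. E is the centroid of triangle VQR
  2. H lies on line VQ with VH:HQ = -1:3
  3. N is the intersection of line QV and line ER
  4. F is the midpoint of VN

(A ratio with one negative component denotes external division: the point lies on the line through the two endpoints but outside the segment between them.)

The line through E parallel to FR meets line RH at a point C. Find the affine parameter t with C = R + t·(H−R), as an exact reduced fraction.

t = -2/9

Assign R = (0, 0), Q = (1, 0), V = (0, 1) — the answer is frame-independent, so this choice is without loss of generality.
1. E is the centroid of triangle VQR ⇒ E = (1/3, 1/3)
2. H lies on line VQ with VH:HQ = -1:3 ⇒ H = (-1/2, 3/2)
3. N is the intersection of line QV and line ER ⇒ N = (1/2, 1/2)
4. F is the midpoint of VN ⇒ F = (1/4, 3/4)
through E parallel to FR: direction (-1/4, -3/4); meets RH at C = (1/9, -1/3)
C = R + t·(H−R) with t = -2/9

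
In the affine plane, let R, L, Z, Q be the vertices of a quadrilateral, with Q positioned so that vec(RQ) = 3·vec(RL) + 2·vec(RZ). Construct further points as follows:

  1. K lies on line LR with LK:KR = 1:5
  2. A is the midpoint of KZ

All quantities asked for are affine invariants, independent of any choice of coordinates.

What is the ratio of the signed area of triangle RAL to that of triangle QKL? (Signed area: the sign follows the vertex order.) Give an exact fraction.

[RAL]:[QKL] = -3/2

Set R = (0, 0), L = (1, 0), Z = (0, 1), Q = (3, 2); any affine frame gives the same invariant.
1. K lies on line LR with LK:KR = 1:5 ⇒ K = (5/6, 0)
2. A is the midpoint of KZ ⇒ A = (5/12, 1/2)
2·[RAL] = -1/2, 2·[QKL] = 1/3
[RAL]:[QKL] = -1/2:1/3 = -3/2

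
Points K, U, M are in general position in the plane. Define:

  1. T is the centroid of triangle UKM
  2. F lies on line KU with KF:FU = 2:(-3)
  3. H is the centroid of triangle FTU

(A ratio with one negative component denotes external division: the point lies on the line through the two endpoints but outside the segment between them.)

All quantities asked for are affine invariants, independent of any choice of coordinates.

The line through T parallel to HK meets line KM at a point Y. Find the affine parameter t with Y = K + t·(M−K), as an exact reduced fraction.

t = 1/2

Work in coordinates with K = (0, 0), U = (1, 0), M = (0, 1).
1. T is the centroid of triangle UKM ⇒ T = (1/3, 1/3)
2. F lies on line KU with KF:FU = 2:(-3) ⇒ F = (-2, 0)
3. H is the centroid of triangle FTU ⇒ H = (-2/9, 1/9)
through T parallel to HK: direction (2/9, -1/9); meets KM at Y = (0, 1/2)
Y = K + t·(M−K) with t = 1/2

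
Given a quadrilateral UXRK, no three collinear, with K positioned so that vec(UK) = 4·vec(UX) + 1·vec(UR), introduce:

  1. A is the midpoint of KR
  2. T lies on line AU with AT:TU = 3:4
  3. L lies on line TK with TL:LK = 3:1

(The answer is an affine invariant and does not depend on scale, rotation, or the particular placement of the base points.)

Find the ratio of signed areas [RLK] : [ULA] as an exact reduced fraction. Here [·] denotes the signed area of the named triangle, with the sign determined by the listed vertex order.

Assign U = (0, 0), X = (1, 0), R = (0, 1), K = (4, 1) — the answer is frame-independent, so this choice is without loss of generality.
1. A is the midpoint of KR ⇒ A = (2, 1)
2. T lies on line AU with AT:TU = 3:4 ⇒ T = (8/7, 4/7)
3. L lies on line TK with TL:LK = 3:1 ⇒ L = (23/7, 25/28)
2·[RLK] = 3/7, 2·[ULA] = 3/2
[RLK]:[ULA] = 3/7:3/2 = 2/7

[RLK]:[ULA] = 2/7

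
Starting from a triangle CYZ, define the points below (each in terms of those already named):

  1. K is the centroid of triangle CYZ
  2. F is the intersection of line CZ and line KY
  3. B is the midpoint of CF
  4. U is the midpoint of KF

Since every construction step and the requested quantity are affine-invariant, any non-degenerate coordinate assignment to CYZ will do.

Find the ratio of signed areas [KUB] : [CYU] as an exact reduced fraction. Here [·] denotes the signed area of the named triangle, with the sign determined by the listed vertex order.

Assign C = (0, 0), Y = (1, 0), Z = (0, 1) — the answer is frame-independent, so this choice is without loss of generality.
1. K is the centroid of triangle CYZ ⇒ K = (1/3, 1/3)
2. F is the intersection of line CZ and line KY ⇒ F = (0, 1/2)
3. B is the midpoint of CF ⇒ B = (0, 1/4)
4. U is the midpoint of KF ⇒ U = (1/6, 5/12)
2·[KUB] = 1/24, 2·[CYU] = 5/12
[KUB]:[CYU] = 1/24:5/12 = 1/10

[KUB]:[CYU] = 1/10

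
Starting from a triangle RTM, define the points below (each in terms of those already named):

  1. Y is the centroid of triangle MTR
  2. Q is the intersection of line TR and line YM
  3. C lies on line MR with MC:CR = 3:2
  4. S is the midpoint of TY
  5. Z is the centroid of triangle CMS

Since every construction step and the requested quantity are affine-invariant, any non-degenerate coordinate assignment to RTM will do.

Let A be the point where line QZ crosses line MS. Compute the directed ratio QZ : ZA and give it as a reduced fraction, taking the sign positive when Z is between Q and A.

QZ:ZA = 7/8

Work in coordinates with R = (0, 0), T = (1, 0), M = (0, 1).
1. Y is the centroid of triangle MTR ⇒ Y = (1/3, 1/3)
2. Q is the intersection of line TR and line YM ⇒ Q = (1/2, 0)
3. C lies on line MR with MC:CR = 3:2 ⇒ C = (0, 2/5)
4. S is the midpoint of TY ⇒ S = (2/3, 1/6)
5. Z is the centroid of triangle CMS ⇒ Z = (2/9, 47/90)
line QZ meets MS at A = (-2/21, 47/42)
Z = Q + t·(A−Q) with t = 7/15, so QZ:ZA = 7/15:8/15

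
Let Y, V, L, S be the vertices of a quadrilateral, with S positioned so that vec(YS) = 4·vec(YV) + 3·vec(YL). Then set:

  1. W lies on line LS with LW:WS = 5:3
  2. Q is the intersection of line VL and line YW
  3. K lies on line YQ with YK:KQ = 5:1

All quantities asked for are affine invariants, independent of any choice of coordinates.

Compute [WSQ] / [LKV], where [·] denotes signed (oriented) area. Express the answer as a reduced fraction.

Assign Y = (0, 0), V = (1, 0), L = (0, 1), S = (4, 3) — the answer is frame-independent, so this choice is without loss of generality.
1. W lies on line LS with LW:WS = 5:3 ⇒ W = (5/2, 9/4)
2. Q is the intersection of line VL and line YW ⇒ Q = (10/19, 9/19)
3. K lies on line YQ with YK:KQ = 5:1 ⇒ K = (25/57, 15/38)
2·[WSQ] = -45/38, 2·[LKV] = 1/6
[WSQ]:[LKV] = -45/38:1/6 = -135/19

[WSQ]:[LKV] = -135/19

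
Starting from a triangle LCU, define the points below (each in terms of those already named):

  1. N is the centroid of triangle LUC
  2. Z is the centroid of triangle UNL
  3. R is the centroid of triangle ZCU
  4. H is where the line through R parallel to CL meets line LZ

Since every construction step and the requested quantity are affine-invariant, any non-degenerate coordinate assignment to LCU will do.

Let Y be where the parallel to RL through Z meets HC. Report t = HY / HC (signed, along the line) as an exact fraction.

Set L = (0, 0), C = (1, 0), U = (0, 1); any affine frame gives the same invariant.
1. N is the centroid of triangle LUC ⇒ N = (1/3, 1/3)
2. Z is the centroid of triangle UNL ⇒ Z = (1/9, 4/9)
3. R is the centroid of triangle ZCU ⇒ R = (10/27, 13/27)
4. H is where the line through R parallel to CL meets line LZ ⇒ H = (13/108, 13/27)
through Z parallel to RL: direction (-10/27, -13/27); meets HC at Y = (47/351, 64/135)
Y = H + t·(C−H) with t = 1/65

t = 1/65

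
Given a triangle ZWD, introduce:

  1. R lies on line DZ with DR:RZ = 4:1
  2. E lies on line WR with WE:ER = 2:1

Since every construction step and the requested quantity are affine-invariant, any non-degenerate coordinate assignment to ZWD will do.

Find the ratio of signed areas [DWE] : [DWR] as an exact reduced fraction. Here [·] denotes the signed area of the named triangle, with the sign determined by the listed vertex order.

[DWE]:[DWR] = 2/3

Set Z = (0, 0), W = (1, 0), D = (0, 1); any affine frame gives the same invariant.
1. R lies on line DZ with DR:RZ = 4:1 ⇒ R = (0, 1/5)
2. E lies on line WR with WE:ER = 2:1 ⇒ E = (1/3, 2/15)
2·[DWE] = -8/15, 2·[DWR] = -4/5
[DWE]:[DWR] = -8/15:-4/5 = 2/3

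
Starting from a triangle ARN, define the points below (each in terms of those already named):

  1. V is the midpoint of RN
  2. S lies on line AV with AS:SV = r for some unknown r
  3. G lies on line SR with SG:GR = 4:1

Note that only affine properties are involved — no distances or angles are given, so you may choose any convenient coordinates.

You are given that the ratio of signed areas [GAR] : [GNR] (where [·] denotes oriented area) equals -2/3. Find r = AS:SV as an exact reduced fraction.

r = 4/3

Choose coordinates A = (0, 0), R = (1, 0), N = (0, 1).
1. V is the midpoint of RN ⇒ V = (1/2, 1/2)
2. With AS:SV = r, write λ = r/(r+1) so S = A + λ·(V−A); S is affine-linear in λ
3. G lies on line SR with SG:GR = 4:1 ⇒ G is an affine combination of earlier points and hence also affine-linear in λ
Every point depending on S is an affine combination of S and λ-independent points, so each such coordinate is linear in λ; the λ² term in each signed area is a multiple of (V−A)×(V−A) = 0, so 2·[GAR] and 2·[GNR] are each linear in λ. Evaluating at λ=0 and λ=1:
  2·[GAR] = 1/10·λ,   2·[GNR] = 1/5·λ − 1/5
So [GAR]:[GNR] = (1/10·λ) / (1/5·λ − 1/5). Setting this equal to -2/3:
  1/10·λ = -2/3·(1/5·λ − 1/5)  ⇒  λ = 4/7
Then r = λ/(1−λ) = (4/7)/(3/7) = 4/3. Check: with r = 4/3, S = (2/7, 2/7) and [GAR]:[GNR] = -2/3 as required.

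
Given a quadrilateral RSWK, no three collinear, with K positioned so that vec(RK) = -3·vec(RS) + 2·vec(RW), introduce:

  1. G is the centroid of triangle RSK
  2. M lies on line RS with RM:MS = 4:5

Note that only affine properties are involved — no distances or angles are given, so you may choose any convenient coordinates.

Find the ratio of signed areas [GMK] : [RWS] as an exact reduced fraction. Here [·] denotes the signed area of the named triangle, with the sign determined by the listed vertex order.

Choose coordinates R = (0, 0), S = (1, 0), W = (0, 1), K = (-3, 2).
1. G is the centroid of triangle RSK ⇒ G = (-2/3, 2/3)
2. M lies on line RS with RM:MS = 4:5 ⇒ M = (4/9, 0)
2·[GMK] = -2/27, 2·[RWS] = -1
[GMK]:[RWS] = -2/27:-1 = 2/27

[GMK]:[RWS] = 2/27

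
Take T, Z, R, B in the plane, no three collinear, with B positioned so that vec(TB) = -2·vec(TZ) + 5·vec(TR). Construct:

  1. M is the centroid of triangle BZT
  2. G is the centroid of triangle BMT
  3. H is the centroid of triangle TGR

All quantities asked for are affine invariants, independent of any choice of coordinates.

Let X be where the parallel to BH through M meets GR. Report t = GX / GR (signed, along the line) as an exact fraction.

Choose coordinates T = (0, 0), Z = (1, 0), R = (0, 1), B = (-2, 5).
1. M is the centroid of triangle BZT ⇒ M = (-1/3, 5/3)
2. G is the centroid of triangle BMT ⇒ G = (-7/9, 20/9)
3. H is the centroid of triangle TGR ⇒ H = (-7/27, 29/27)
through M parallel to BH: direction (47/27, -106/27); meets GR at X = (-28/225, 269/225)
X = G + t·(R−G) with t = 21/25

t = 21/25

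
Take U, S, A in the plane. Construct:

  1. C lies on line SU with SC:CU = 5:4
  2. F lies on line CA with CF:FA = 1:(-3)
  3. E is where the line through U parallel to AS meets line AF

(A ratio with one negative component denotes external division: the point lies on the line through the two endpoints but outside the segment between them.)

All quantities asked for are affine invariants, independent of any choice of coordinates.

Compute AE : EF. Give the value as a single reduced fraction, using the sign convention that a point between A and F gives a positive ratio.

AE:EF = -6

Assign U = (0, 0), S = (1, 0), A = (0, 1) — the answer is frame-independent, so this choice is without loss of generality.
1. C lies on line SU with SC:CU = 5:4 ⇒ C = (4/9, 0)
2. F lies on line CA with CF:FA = 1:(-3) ⇒ F = (2/3, -1/2)
3. E is where the line through U parallel to AS meets line AF ⇒ E = (4/5, -4/5)
E = A + t·(F−A) with t = 6/5, so AE:EF = t:(1−t) = 6/5:-1/5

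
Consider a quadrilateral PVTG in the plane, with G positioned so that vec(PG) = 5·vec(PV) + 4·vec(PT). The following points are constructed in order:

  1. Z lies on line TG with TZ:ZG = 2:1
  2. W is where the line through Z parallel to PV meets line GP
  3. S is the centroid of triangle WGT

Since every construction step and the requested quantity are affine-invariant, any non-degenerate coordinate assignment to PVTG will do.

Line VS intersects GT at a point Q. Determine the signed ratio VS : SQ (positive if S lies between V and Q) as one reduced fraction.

VS:SQ = 91/5

Work in coordinates with P = (0, 0), V = (1, 0), T = (0, 1), G = (5, 4).
1. Z lies on line TG with TZ:ZG = 2:1 ⇒ Z = (10/3, 3)
2. W is where the line through Z parallel to PV meets line GP ⇒ W = (15/4, 3)
3. S is the centroid of triangle WGT ⇒ S = (35/12, 8/3)
line VS meets GT at Q = (275/91, 256/91)
S = V + t·(Q−V) with t = 91/96, so VS:SQ = 91/96:5/96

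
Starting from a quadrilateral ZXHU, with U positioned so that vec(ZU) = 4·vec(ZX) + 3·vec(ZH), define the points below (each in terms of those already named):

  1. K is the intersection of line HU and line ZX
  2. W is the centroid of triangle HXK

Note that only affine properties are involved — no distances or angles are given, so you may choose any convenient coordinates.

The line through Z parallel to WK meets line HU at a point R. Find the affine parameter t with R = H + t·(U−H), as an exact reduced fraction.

Work in coordinates with Z = (0, 0), X = (1, 0), H = (0, 1), U = (4, 3).
1. K is the intersection of line HU and line ZX ⇒ K = (-2, 0)
2. W is the centroid of triangle HXK ⇒ W = (-1/3, 1/3)
through Z parallel to WK: direction (-5/3, -1/3); meets HU at R = (-10/3, -2/3)
R = H + t·(U−H) with t = -5/6

t = -5/6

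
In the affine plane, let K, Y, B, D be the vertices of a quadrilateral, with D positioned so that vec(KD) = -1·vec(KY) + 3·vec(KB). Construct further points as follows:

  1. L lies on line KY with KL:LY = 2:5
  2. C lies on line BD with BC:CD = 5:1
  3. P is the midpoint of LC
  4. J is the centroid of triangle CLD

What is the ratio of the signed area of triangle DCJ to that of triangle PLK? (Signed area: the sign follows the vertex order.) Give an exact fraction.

Work in coordinates with K = (0, 0), Y = (1, 0), B = (0, 1), D = (-1, 3).
1. L lies on line KY with KL:LY = 2:5 ⇒ L = (2/7, 0)
2. C lies on line BD with BC:CD = 5:1 ⇒ C = (-5/6, 8/3)
3. P is the midpoint of LC ⇒ P = (-23/84, 4/3)
4. J is the centroid of triangle CLD ⇒ J = (-65/126, 17/9)
2·[DCJ] = -1/42, 2·[PLK] = -8/21
[DCJ]:[PLK] = -1/42:-8/21 = 1/16

[DCJ]:[PLK] = 1/16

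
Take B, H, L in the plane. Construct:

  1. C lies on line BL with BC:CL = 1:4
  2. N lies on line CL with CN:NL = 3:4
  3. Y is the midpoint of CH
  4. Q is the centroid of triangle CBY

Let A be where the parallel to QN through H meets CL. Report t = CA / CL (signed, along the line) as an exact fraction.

t = 43/14

Set B = (0, 0), H = (1, 0), L = (0, 1); any affine frame gives the same invariant.
1. C lies on line BL with BC:CL = 1:4 ⇒ C = (0, 1/5)
2. N lies on line CL with CN:NL = 3:4 ⇒ N = (0, 19/35)
3. Y is the midpoint of CH ⇒ Y = (1/2, 1/10)
4. Q is the centroid of triangle CBY ⇒ Q = (1/6, 1/10)
through H parallel to QN: direction (-1/6, 31/70); meets CL at A = (0, 93/35)
A = C + t·(L−C) with t = 43/14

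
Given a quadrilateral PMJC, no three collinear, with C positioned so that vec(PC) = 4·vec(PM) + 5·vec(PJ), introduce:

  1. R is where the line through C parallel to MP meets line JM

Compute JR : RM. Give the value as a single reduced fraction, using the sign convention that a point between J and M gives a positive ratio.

JR:RM = -4/5

Set P = (0, 0), M = (1, 0), J = (0, 1), C = (4, 5); any affine frame gives the same invariant.
1. R is where the line through C parallel to MP meets line JM ⇒ R = (-4, 5)
R = J + t·(M−J) with t = -4, so JR:RM = t:(1−t) = -4:5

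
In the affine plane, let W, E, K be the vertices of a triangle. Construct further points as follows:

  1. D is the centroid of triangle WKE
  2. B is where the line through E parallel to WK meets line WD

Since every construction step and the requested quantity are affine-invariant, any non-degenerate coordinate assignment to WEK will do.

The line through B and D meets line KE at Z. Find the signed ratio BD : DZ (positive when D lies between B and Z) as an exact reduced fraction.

BD:DZ = -4

Choose coordinates W = (0, 0), E = (1, 0), K = (0, 1).
1. D is the centroid of triangle WKE ⇒ D = (1/3, 1/3)
2. B is where the line through E parallel to WK meets line WD ⇒ B = (1, 1)
line BD meets KE at Z = (1/2, 1/2)
D = B + t·(Z−B) with t = 4/3, so BD:DZ = 4/3:-1/3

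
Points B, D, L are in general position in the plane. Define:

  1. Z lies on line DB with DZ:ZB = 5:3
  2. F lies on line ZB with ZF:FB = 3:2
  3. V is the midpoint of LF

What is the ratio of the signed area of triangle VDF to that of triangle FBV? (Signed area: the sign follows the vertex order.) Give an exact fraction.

Set B = (0, 0), D = (1, 0), L = (0, 1); any affine frame gives the same invariant.
1. Z lies on line DB with DZ:ZB = 5:3 ⇒ Z = (3/8, 0)
2. F lies on line ZB with ZF:FB = 3:2 ⇒ F = (3/20, 0)
3. V is the midpoint of LF ⇒ V = (3/40, 1/2)
2·[VDF] = -17/40, 2·[FBV] = -3/40
[VDF]:[FBV] = -17/40:-3/40 = 17/3

[VDF]:[FBV] = 17/3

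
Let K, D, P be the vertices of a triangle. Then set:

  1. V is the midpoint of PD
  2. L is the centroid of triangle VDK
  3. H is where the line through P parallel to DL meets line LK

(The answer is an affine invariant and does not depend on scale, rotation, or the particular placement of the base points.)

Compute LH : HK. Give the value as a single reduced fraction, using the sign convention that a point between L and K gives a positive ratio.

Choose coordinates K = (0, 0), D = (1, 0), P = (0, 1).
1. V is the midpoint of PD ⇒ V = (1/2, 1/2)
2. L is the centroid of triangle VDK ⇒ L = (1/2, 1/6)
3. H is where the line through P parallel to DL meets line LK ⇒ H = (3/2, 1/2)
H = L + t·(K−L) with t = -2, so LH:HK = t:(1−t) = -2:3

LH:HK = -2/3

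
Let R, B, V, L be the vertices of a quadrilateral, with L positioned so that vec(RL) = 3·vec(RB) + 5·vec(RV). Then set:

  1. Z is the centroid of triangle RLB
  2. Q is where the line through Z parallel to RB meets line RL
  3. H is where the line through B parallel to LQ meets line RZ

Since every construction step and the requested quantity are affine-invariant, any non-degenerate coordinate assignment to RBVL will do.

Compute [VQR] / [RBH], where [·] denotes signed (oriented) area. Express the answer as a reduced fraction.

[VQR]:[RBH] = -1/5

Set R = (0, 0), B = (1, 0), V = (0, 1), L = (3, 5); any affine frame gives the same invariant.
1. Z is the centroid of triangle RLB ⇒ Z = (4/3, 5/3)
2. Q is where the line through Z parallel to RB meets line RL ⇒ Q = (1, 5/3)
3. H is where the line through B parallel to LQ meets line RZ ⇒ H = (4, 5)
2·[VQR] = -1, 2·[RBH] = 5
[VQR]:[RBH] = -1:5 = -1/5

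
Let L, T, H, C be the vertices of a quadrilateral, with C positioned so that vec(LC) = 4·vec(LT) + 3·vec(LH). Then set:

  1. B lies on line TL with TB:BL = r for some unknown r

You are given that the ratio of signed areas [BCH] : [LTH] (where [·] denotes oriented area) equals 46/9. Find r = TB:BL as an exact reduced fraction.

r = 4/5

Set L = (0, 0), T = (1, 0), H = (0, 1), C = (4, 3); any affine frame gives the same invariant.
1. With TB:BL = r, write λ = r/(r+1) so B = T + λ·(L−T); B is affine-linear in λ
Every point depending on B is an affine combination of B and λ-independent points, so each such coordinate is linear in λ; the λ² term in each signed area is a multiple of (L−T)×(L−T) = 0, so 2·[BCH] and 2·[LTH] are each linear in λ. Evaluating at λ=0 and λ=1:
  2·[BCH] = -2·λ + 6,   2·[LTH] = 1
So [BCH]:[LTH] = (-2·λ + 6) / (1). Setting this equal to 46/9:
  -2·λ + 6 = 46/9·(1)  ⇒  λ = 4/9
Then r = λ/(1−λ) = (4/9)/(5/9) = 4/5. Check: with r = 4/5, B = (5/9, 0) and [BCH]:[LTH] = 46/9 as required.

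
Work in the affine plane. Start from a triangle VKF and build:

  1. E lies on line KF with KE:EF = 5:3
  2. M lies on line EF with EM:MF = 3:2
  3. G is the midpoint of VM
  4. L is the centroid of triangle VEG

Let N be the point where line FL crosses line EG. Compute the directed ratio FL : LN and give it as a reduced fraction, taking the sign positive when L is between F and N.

FL:LN = -6

Assign V = (0, 0), K = (1, 0), F = (0, 1) — the answer is frame-independent, so this choice is without loss of generality.
1. E lies on line KF with KE:EF = 5:3 ⇒ E = (3/8, 5/8)
2. M lies on line EF with EM:MF = 3:2 ⇒ M = (3/20, 17/20)
3. G is the midpoint of VM ⇒ G = (3/40, 17/40)
4. L is the centroid of triangle VEG ⇒ L = (3/20, 7/20)
line FL meets EG at N = (1/8, 11/24)
L = F + t·(N−F) with t = 6/5, so FL:LN = 6/5:-1/5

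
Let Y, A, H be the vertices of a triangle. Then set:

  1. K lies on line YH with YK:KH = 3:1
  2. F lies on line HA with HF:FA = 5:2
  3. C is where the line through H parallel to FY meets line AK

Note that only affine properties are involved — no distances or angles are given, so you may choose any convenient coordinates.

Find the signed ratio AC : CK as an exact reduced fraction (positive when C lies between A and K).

AC:CK = -28/5

Set Y = (0, 0), A = (1, 0), H = (0, 1); any affine frame gives the same invariant.
1. K lies on line YH with YK:KH = 3:1 ⇒ K = (0, 3/4)
2. F lies on line HA with HF:FA = 5:2 ⇒ F = (5/7, 2/7)
3. C is where the line through H parallel to FY meets line AK ⇒ C = (-5/23, 21/23)
C = A + t·(K−A) with t = 28/23, so AC:CK = t:(1−t) = 28/23:-5/23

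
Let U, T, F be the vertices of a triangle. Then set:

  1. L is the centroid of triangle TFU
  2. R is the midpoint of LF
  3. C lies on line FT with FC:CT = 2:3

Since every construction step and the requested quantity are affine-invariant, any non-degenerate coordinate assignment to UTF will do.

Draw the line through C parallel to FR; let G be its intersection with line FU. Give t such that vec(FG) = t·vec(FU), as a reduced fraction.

Set U = (0, 0), T = (1, 0), F = (0, 1); any affine frame gives the same invariant.
1. L is the centroid of triangle TFU ⇒ L = (1/3, 1/3)
2. R is the midpoint of LF ⇒ R = (1/6, 2/3)
3. C lies on line FT with FC:CT = 2:3 ⇒ C = (2/5, 3/5)
through C parallel to FR: direction (1/6, -1/3); meets FU at G = (0, 7/5)
G = F + t·(U−F) with t = -2/5

t = -2/5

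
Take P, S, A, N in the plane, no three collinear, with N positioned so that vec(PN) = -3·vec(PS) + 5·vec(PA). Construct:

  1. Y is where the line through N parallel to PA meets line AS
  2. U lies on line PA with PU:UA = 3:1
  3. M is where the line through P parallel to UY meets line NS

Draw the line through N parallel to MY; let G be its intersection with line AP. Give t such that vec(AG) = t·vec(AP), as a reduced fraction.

Work in coordinates with P = (0, 0), S = (1, 0), A = (0, 1), N = (-3, 5).
1. Y is where the line through N parallel to PA meets line AS ⇒ Y = (-3, 4)
2. U lies on line PA with PU:UA = 3:1 ⇒ U = (0, 3/4)
3. M is where the line through P parallel to UY meets line NS ⇒ M = (15/2, -65/8)
through N parallel to MY: direction (-21/2, 97/8); meets AP at G = (0, 43/28)
G = A + t·(P−A) with t = -15/28

t = -15/28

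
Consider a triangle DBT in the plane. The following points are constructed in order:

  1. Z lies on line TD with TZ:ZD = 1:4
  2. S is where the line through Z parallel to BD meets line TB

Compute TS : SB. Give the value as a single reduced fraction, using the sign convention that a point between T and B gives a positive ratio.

TS:SB = 1/4

Set D = (0, 0), B = (1, 0), T = (0, 1); any affine frame gives the same invariant.
1. Z lies on line TD with TZ:ZD = 1:4 ⇒ Z = (0, 4/5)
2. S is where the line through Z parallel to BD meets line TB ⇒ S = (1/5, 4/5)
S = T + t·(B−T) with t = 1/5, so TS:SB = t:(1−t) = 1/5:4/5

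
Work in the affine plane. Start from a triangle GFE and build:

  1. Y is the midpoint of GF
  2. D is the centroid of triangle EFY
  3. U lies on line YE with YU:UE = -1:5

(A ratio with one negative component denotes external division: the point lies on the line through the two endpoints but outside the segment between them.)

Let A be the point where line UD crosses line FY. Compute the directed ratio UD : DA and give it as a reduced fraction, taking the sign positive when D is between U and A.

UD:DA = -7/4

Assign G = (0, 0), F = (1, 0), E = (0, 1) — the answer is frame-independent, so this choice is without loss of generality.
1. Y is the midpoint of GF ⇒ Y = (1/2, 0)
2. D is the centroid of triangle EFY ⇒ D = (1/2, 1/3)
3. U lies on line YE with YU:UE = -1:5 ⇒ U = (5/8, -1/4)
line UD meets FY at A = (4/7, 0)
D = U + t·(A−U) with t = 7/3, so UD:DA = 7/3:-4/3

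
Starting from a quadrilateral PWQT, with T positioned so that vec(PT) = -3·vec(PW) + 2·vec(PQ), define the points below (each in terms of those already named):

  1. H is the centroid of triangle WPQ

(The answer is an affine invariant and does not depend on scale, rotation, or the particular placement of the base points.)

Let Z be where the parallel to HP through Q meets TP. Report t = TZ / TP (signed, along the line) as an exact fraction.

t = 4/5

Assign P = (0, 0), W = (1, 0), Q = (0, 1), T = (-3, 2) — the answer is frame-independent, so this choice is without loss of generality.
1. H is the centroid of triangle WPQ ⇒ H = (1/3, 1/3)
through Q parallel to HP: direction (-1/3, -1/3); meets TP at Z = (-3/5, 2/5)
Z = T + t·(P−T) with t = 4/5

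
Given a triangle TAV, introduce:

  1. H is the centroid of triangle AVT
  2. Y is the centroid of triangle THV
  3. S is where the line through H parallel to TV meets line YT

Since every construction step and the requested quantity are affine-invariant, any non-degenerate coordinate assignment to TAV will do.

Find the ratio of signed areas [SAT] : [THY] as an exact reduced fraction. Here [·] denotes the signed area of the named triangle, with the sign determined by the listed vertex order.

[SAT]:[THY] = -12

Work in coordinates with T = (0, 0), A = (1, 0), V = (0, 1).
1. H is the centroid of triangle AVT ⇒ H = (1/3, 1/3)
2. Y is the centroid of triangle THV ⇒ Y = (1/9, 4/9)
3. S is where the line through H parallel to TV meets line YT ⇒ S = (1/3, 4/3)
2·[SAT] = -4/3, 2·[THY] = 1/9
[SAT]:[THY] = -4/3:1/9 = -12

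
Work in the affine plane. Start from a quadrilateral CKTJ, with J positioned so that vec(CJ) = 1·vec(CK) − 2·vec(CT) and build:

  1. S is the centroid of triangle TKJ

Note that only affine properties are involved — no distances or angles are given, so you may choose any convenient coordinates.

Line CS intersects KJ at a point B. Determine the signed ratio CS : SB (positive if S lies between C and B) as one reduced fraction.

Choose coordinates C = (0, 0), K = (1, 0), T = (0, 1), J = (1, -2).
1. S is the centroid of triangle TKJ ⇒ S = (2/3, -1/3)
line CS meets KJ at B = (1, -1/2)
S = C + t·(B−C) with t = 2/3, so CS:SB = 2/3:1/3

CS:SB = 2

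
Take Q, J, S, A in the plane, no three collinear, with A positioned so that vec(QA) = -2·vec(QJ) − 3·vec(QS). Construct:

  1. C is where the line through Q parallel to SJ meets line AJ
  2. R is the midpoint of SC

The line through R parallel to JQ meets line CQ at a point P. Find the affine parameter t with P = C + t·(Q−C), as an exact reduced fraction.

Choose coordinates Q = (0, 0), J = (1, 0), S = (0, 1), A = (-2, -3).
1. C is where the line through Q parallel to SJ meets line AJ ⇒ C = (1/2, -1/2)
2. R is the midpoint of SC ⇒ R = (1/4, 1/4)
through R parallel to JQ: direction (-1, 0); meets CQ at P = (-1/4, 1/4)
P = C + t·(Q−C) with t = 3/2

t = 3/2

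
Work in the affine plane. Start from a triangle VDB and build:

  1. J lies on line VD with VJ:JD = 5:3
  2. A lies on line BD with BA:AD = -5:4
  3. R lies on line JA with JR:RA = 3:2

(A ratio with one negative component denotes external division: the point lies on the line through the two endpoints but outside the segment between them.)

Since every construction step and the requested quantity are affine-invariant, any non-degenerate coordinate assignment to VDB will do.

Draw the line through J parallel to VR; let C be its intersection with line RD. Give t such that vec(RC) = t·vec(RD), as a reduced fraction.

Set V = (0, 0), D = (1, 0), B = (0, 1); any affine frame gives the same invariant.
1. J lies on line VD with VJ:JD = 5:3 ⇒ J = (5/8, 0)
2. A lies on line BD with BA:AD = -5:4 ⇒ A = (5, -4)
3. R lies on line JA with JR:RA = 3:2 ⇒ R = (13/4, -12/5)
through J parallel to VR: direction (13/4, -12/5); meets RD at C = (59/32, -9/10)
C = R + t·(D−R) with t = 5/8

t = 5/8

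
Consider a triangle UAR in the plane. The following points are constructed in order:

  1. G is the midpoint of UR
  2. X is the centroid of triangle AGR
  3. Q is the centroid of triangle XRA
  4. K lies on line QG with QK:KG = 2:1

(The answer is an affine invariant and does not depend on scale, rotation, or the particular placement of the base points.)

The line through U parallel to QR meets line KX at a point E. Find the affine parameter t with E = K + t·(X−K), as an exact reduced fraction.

Assign U = (0, 0), A = (1, 0), R = (0, 1) — the answer is frame-independent, so this choice is without loss of generality.
1. G is the midpoint of UR ⇒ G = (0, 1/2)
2. X is the centroid of triangle AGR ⇒ X = (1/3, 1/2)
3. Q is the centroid of triangle XRA ⇒ Q = (4/9, 1/2)
4. K lies on line QG with QK:KG = 2:1 ⇒ K = (4/27, 1/2)
through U parallel to QR: direction (-4/9, 1/2); meets KX at E = (-4/9, 1/2)
E = K + t·(X−K) with t = -16/5

t = -16/5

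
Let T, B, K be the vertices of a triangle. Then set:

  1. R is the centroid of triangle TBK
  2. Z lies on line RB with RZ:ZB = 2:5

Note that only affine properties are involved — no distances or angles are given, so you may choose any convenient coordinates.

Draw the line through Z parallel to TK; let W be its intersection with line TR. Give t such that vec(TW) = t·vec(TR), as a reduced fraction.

Assign T = (0, 0), B = (1, 0), K = (0, 1) — the answer is frame-independent, so this choice is without loss of generality.
1. R is the centroid of triangle TBK ⇒ R = (1/3, 1/3)
2. Z lies on line RB with RZ:ZB = 2:5 ⇒ Z = (11/21, 5/21)
through Z parallel to TK: direction (0, 1); meets TR at W = (11/21, 11/21)
W = T + t·(R−T) with t = 11/7

t = 11/7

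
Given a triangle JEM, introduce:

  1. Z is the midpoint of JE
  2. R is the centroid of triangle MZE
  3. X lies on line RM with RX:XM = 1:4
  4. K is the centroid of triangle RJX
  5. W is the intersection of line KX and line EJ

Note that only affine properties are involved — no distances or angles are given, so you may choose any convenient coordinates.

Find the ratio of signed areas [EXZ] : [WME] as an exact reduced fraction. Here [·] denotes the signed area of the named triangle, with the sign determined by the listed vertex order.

Set J = (0, 0), E = (1, 0), M = (0, 1); any affine frame gives the same invariant.
1. Z is the midpoint of JE ⇒ Z = (1/2, 0)
2. R is the centroid of triangle MZE ⇒ R = (1/2, 1/3)
3. X lies on line RM with RX:XM = 1:4 ⇒ X = (2/5, 7/15)
4. K is the centroid of triangle RJX ⇒ K = (3/10, 4/15)
5. W is the intersection of line KX and line EJ ⇒ W = (1/6, 0)
2·[EXZ] = 7/30, 2·[WME] = -5/6
[EXZ]:[WME] = 7/30:-5/6 = -7/25

[EXZ]:[WME] = -7/25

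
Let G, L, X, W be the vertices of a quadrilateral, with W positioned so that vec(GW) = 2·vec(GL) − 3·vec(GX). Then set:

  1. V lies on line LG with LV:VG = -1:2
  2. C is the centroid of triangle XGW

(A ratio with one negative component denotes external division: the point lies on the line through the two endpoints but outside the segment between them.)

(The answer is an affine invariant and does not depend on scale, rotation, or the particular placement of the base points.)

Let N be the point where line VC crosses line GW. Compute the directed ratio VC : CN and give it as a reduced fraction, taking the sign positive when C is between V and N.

VC:CN = 8

Assign G = (0, 0), L = (1, 0), X = (0, 1), W = (2, -3) — the answer is frame-independent, so this choice is without loss of generality.
1. V lies on line LG with LV:VG = -1:2 ⇒ V = (2, 0)
2. C is the centroid of triangle XGW ⇒ C = (2/3, -2/3)
line VC meets GW at N = (1/2, -3/4)
C = V + t·(N−V) with t = 8/9, so VC:CN = 8/9:1/9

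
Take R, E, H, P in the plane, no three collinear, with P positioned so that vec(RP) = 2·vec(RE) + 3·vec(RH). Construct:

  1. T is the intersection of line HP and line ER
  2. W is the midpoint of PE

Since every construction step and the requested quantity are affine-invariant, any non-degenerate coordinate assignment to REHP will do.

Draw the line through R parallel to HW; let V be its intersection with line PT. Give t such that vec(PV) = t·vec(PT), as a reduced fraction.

Choose coordinates R = (0, 0), E = (1, 0), H = (0, 1), P = (2, 3).
1. T is the intersection of line HP and line ER ⇒ T = (-1, 0)
2. W is the midpoint of PE ⇒ W = (3/2, 3/2)
through R parallel to HW: direction (3/2, 1/2); meets PT at V = (-3/2, -1/2)
V = P + t·(T−P) with t = 7/6

t = 7/6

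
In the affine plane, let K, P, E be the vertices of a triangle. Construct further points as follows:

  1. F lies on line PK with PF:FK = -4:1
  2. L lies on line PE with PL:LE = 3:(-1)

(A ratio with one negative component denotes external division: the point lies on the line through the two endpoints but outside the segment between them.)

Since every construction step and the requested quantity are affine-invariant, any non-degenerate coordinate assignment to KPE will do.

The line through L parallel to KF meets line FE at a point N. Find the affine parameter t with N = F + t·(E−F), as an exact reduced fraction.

Work in coordinates with K = (0, 0), P = (1, 0), E = (0, 1).
1. F lies on line PK with PF:FK = -4:1 ⇒ F = (-1/3, 0)
2. L lies on line PE with PL:LE = 3:(-1) ⇒ L = (-1/2, 3/2)
through L parallel to KF: direction (-1/3, 0); meets FE at N = (1/6, 3/2)
N = F + t·(E−F) with t = 3/2

t = 3/2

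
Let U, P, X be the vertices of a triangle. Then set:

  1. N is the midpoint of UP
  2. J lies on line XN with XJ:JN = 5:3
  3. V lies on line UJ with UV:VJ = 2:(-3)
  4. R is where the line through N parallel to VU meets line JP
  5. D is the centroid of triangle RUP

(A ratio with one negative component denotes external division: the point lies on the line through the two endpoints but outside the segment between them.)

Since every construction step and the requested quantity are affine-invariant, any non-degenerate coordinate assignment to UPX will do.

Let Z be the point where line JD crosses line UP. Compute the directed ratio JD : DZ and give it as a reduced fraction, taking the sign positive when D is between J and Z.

Assign U = (0, 0), P = (1, 0), X = (0, 1) — the answer is frame-independent, so this choice is without loss of generality.
1. N is the midpoint of UP ⇒ N = (1/2, 0)
2. J lies on line XN with XJ:JN = 5:3 ⇒ J = (5/16, 3/8)
3. V lies on line UJ with UV:VJ = 2:(-3) ⇒ V = (-5/8, -3/4)
4. R is where the line through N parallel to VU meets line JP ⇒ R = (21/32, 3/16)
5. D is the centroid of triangle RUP ⇒ D = (53/96, 1/16)
line JD meets UP at Z = (3/5, 0)
D = J + t·(Z−J) with t = 5/6, so JD:DZ = 5/6:1/6

JD:DZ = 5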